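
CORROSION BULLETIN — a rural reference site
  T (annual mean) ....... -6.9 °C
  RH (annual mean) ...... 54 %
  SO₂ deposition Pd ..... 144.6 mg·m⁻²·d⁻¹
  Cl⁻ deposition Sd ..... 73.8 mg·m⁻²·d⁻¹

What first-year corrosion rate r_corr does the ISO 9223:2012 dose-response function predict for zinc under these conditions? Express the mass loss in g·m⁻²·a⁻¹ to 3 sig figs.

zinc: f(T) = +0.038·(T−10) [T≤10 °C] = -0.6422
  sulphur-dioxide contribution → 0.726 μm/a
  chloride contribution → 0.1741 μm/a
  ⇒ r_corr(zinc) = 0.9001 μm/a
Convert to mass loss: 0.9001 μm/a × 7.14 g/cm³ = 6.427 g·m⁻²·a⁻¹

r_corr = 6.43 g·m⁻²·a⁻¹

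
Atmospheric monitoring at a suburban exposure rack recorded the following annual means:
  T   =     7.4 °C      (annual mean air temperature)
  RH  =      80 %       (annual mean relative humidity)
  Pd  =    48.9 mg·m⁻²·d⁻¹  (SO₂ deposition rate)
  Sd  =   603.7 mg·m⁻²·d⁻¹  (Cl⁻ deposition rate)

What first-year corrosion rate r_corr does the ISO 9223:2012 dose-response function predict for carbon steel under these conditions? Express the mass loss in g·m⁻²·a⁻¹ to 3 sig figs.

carbon steel: T≤10 °C ⇒ hinge +0.150·(7.4−10) = -0.3900
  SO₂ term: 1.77·48.9^0.52·exp(0.02·80-0.3900) = 44.87
  Sd branch = 0.102·Sd^0.62·e^(0.033·RH+0.04·T) = 101.8 μm/a
  r_corr = 44.87 + 101.8 = 146.7 μm/a
Convert to mass loss: 146.7 μm/a × 7.85 g/cm³ = 1151 g·m⁻²·a⁻¹

r_corr = 1.15e+03 g·m⁻²·a⁻¹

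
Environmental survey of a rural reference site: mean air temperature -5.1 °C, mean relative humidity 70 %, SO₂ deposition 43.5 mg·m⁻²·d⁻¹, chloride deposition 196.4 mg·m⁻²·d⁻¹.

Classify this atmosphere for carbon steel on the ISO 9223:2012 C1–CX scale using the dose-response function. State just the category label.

carbon steel: f(T) = +0.150·(T−10) [T≤10 °C] = -2.2650
  Pd branch = 1.77·Pd^0.52·e^(0.02·RH+f) = 5.301 μm/a
  Sd branch = 0.102·Sd^0.62·e^(0.033·RH+0.04·T) = 22.13 μm/a
  r_corr = 5.301 + 22.13 = 27.43 μm/a
Category bounds: 25…50 μm/a bracket r_corr ⇒ C3

C3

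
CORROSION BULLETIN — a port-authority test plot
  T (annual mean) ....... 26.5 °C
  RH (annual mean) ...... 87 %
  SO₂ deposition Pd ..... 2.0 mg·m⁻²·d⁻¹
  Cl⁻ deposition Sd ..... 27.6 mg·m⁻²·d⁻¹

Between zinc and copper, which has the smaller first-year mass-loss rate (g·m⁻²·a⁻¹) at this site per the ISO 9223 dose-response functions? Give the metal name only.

zinc

zinc: temperature factor f = -0.071·(16.5) = -1.1715
  SO₂ term: 0.0129·2.0^0.44·exp(0.046·87-1.1715) = 0.2967
  Cl⁻ term: 0.0175·27.6^0.57·exp(0.008·87+0.085·26.5) = 2.212
  sum: 0.2967 + 2.212 → r_corr = 2.509 μm/a
  mass loss = 2.509 μm/a × 7.14 g/cm³ = 17.92 g·m⁻²·a⁻¹
copper: T>10 °C ⇒ hinge -0.080·(26.5−10) = -1.3200
  Pd branch = 0.0053·Pd^0.26·e^(0.059·RH+f) = 0.2874 μm/a
  Cl⁻ term: 0.01025·27.6^0.27·exp(0.036·87+0.049·26.5) = 2.108
  r_corr = 0.2874 + 2.108 = 2.396 μm/a
  mass loss = 2.396 μm/a × 8.96 g/cm³ = 21.46 g·m⁻²·a⁻¹
Ordering by g·m⁻²·a⁻¹: copper (21.5) > zinc (17.9)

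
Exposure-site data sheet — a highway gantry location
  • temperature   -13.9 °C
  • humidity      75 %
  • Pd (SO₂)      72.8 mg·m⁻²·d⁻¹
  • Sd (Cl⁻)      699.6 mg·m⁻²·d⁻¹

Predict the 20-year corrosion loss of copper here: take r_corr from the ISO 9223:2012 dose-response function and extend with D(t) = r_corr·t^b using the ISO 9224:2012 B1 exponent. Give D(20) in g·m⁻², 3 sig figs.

copper: T≤10 °C ⇒ hinge +0.126·(-13.9−10) = -3.0114
  Pd branch = 0.0053·Pd^0.26·e^(0.059·RH+f) = 0.06643 μm/a
  Cl⁻ term: 0.01025·699.6^0.27·exp(0.036·75+0.049·-13.9) = 0.4525
  sum: 0.06643 + 0.4525 → r_corr = 0.5189 μm/a
Power-law: D(20) = r_corr · 20^0.667
  D(20) = 0.5189 × 20^0.667 = 0.5189 × 7.375 = 3.827 μm
  Mass loss = 3.827 μm × 8.96 g/cm³ = 34.29 g·m⁻²

D(20) = 34.3 g·m⁻²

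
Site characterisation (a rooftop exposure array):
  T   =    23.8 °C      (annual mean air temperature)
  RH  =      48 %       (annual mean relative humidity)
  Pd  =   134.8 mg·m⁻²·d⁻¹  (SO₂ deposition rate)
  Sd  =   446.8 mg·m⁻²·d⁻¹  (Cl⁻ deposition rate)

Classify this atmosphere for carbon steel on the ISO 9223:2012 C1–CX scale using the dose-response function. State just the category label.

carbon steel: f(T) = -0.054·(T−10) [T>10 °C] = -0.7452
  SO₂ term: 1.77·134.8^0.52·exp(0.02·48-0.7452) = 28.1
  Sd branch = 0.102·Sd^0.62·e^(0.033·RH+0.04·T) = 56.63 μm/a
  sum: 28.1 + 56.63 → r_corr = 84.73 μm/a
ISO 9223 Table 2 (carbon steel): 80 < 84.7 ≤ 200 μm/a ⇒ C5

C5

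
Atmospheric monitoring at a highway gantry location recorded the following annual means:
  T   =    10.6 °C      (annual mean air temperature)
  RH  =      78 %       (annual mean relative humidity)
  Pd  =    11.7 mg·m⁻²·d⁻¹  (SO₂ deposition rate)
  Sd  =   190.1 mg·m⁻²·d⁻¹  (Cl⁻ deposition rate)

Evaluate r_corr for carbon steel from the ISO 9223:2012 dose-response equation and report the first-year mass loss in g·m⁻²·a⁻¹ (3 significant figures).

r_corr = 645 g·m⁻²·a⁻¹

carbon steel: f(T) = -0.054·(T−10) [T>10 °C] = -0.0324
  Pd branch = 1.77·Pd^0.52·e^(0.02·RH+f) = 29.3 μm/a
  Sd branch = 0.102·Sd^0.62·e^(0.033·RH+0.04·T) = 52.92 μm/a
  r_corr = 29.3 + 52.92 = 82.21 μm/a
Convert to mass loss: 82.21 μm/a × 7.85 g/cm³ = 645.4 g·m⁻²·a⁻¹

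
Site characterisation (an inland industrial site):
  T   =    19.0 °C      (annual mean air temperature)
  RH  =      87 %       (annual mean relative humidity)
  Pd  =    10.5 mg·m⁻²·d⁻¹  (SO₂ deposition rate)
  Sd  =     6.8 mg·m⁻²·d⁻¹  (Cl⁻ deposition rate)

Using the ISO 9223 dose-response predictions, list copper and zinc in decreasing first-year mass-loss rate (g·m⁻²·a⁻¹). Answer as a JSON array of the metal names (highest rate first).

["copper", "zinc"]

copper: T>10 °C ⇒ hinge -0.080·(19.0−10) = -0.7200
  Pd branch = 0.0053·Pd^0.26·e^(0.059·RH+f) = 0.806 μm/a
  Sd branch = 0.01025·Sd^0.27·e^(0.036·RH+0.049·T) = 1 μm/a
  sum: 0.806 + 1 → r_corr = 1.806 μm/a
  mass loss = 1.806 μm/a × 8.96 g/cm³ = 16.18 g·m⁻²·a⁻¹
zinc: temperature factor f = -0.071·(9.0) = -0.6390
  SO₂ term: 0.0129·10.5^0.44·exp(0.046·87-0.6390) = 1.048
  Sd branch = 0.0175·Sd^0.57·e^(0.008·RH+0.085·T) = 0.5263 μm/a
  sum: 1.048 + 0.5263 → r_corr = 1.574 μm/a
  mass loss = 1.574 μm/a × 7.14 g/cm³ = 11.24 g·m⁻²·a⁻¹
Ordering by g·m⁻²·a⁻¹: copper (16.2) > zinc (11.2)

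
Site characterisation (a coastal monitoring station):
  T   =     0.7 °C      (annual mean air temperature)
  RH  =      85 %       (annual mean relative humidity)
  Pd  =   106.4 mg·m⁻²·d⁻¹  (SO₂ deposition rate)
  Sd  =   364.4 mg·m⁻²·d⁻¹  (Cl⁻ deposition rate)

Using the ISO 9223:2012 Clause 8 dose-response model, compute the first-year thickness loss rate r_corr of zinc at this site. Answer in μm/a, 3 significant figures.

r_corr = 4.58 μm/a

zinc: temperature factor f = +0.038·(-9.3) = -0.3534
  SO₂ term: 0.0129·106.4^0.44·exp(0.046·85-0.3534) = 3.524
  Sd branch = 0.0175·Sd^0.57·e^(0.008·RH+0.085·T) = 1.058 μm/a
  r_corr = 3.524 + 1.058 = 4.582 μm/a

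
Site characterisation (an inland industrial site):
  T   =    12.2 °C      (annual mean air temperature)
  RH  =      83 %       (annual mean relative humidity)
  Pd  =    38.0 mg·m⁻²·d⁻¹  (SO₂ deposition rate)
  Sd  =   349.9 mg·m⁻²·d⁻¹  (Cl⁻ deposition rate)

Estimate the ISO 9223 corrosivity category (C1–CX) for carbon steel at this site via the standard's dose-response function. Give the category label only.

carbon steel: f(T) = -0.054·(T−10) [T>10 °C] = -0.1188
  sulphur-dioxide contribution → 54.8 μm/a
  chloride contribution → 97.12 μm/a
  ⇒ r_corr(carbon steel) = 151.9 μm/a
152 μm/a falls in (80, 200] for carbon steel → category C5

C5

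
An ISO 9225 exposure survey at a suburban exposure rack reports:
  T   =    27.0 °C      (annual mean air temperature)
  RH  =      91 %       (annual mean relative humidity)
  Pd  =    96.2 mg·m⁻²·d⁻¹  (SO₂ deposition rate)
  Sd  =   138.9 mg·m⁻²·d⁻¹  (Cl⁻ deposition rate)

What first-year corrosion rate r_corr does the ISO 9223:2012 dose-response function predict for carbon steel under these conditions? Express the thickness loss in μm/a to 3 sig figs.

carbon steel: f(T) = -0.054·(T−10) [T>10 °C] = -0.9180
  SO₂ term: 1.77·96.2^0.52·exp(0.02·91-0.9180) = 46.88
  Cl⁻ term: 0.102·138.9^0.62·exp(0.033·91+0.04·27.0) = 128.9
  sum: 46.88 + 128.9 → r_corr = 175.8 μm/a

r_corr = 176 μm/a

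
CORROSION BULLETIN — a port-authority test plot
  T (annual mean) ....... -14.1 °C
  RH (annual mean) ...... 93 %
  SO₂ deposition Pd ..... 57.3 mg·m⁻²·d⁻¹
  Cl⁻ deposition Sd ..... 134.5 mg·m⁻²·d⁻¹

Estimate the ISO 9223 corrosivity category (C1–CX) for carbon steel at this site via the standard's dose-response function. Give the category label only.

C3

carbon steel: temperature factor f = +0.150·(-24.1) = -3.6150
  sulphur-dioxide contribution → 2.512 μm/a
  chloride contribution → 26.08 μm/a
  ⇒ r_corr(carbon steel) = 28.59 μm/a
Category bounds: 25…50 μm/a bracket r_corr ⇒ C3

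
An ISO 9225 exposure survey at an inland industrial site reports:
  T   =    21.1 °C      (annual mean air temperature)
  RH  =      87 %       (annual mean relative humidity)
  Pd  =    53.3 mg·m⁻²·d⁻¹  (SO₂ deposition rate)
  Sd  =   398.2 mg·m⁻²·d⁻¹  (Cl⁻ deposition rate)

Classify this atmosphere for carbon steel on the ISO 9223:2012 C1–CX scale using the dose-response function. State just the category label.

CX

carbon steel: T>10 °C ⇒ hinge -0.054·(21.1−10) = -0.5994
  SO₂ term: 1.77·53.3^0.52·exp(0.02·87-0.5994) = 43.78
  Sd branch = 0.102·Sd^0.62·e^(0.033·RH+0.04·T) = 171.4 μm/a
  sum: 43.78 + 171.4 → r_corr = 215.2 μm/a
Category bounds: 200…700 μm/a bracket r_corr ⇒ CX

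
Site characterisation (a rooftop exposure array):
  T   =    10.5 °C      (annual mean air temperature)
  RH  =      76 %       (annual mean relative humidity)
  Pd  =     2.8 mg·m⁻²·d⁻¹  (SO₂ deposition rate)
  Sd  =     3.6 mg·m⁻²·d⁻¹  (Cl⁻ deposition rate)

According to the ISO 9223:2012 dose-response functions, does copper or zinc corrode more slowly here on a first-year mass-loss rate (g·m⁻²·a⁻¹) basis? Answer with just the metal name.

zinc

copper: T>10 °C ⇒ hinge -0.080·(10.5−10) = -0.0400
  SO₂ term: 0.0053·2.8^0.26·exp(0.059·76-0.0400) = 0.5896
  Sd branch = 0.01025·Sd^0.27·e^(0.036·RH+0.049·T) = 0.3738 μm/a
  r_corr = 0.5896 + 0.3738 = 0.9633 μm/a
  mass loss = 0.9633 μm/a × 8.96 g/cm³ = 8.632 g·m⁻²·a⁻¹
zinc: temperature factor f = -0.071·(0.5) = -0.0355
  Pd branch = 0.0129·Pd^0.44·e^(0.046·RH+f) = 0.646 μm/a
  Sd branch = 0.0175·Sd^0.57·e^(0.008·RH+0.085·T) = 0.1629 μm/a
  r_corr = 0.646 + 0.1629 = 0.8088 μm/a
  mass loss = 0.8088 μm/a × 7.14 g/cm³ = 5.775 g·m⁻²·a⁻¹
Ordering by g·m⁻²·a⁻¹: copper (8.63) > zinc (5.78)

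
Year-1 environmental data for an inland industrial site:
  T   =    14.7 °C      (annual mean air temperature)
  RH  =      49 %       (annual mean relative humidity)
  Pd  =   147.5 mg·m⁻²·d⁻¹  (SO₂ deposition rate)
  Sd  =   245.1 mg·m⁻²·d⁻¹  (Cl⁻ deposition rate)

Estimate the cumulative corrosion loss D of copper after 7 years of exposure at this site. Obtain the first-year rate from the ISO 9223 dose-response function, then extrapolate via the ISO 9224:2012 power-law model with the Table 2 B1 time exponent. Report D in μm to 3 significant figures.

copper: temperature factor f = -0.080·(4.7) = -0.3760
  SO₂ term: 0.0053·147.5^0.26·exp(0.059·49-0.3760) = 0.2401
  Sd branch = 0.01025·Sd^0.27·e^(0.036·RH+0.049·T) = 0.543 μm/a
  r_corr = 0.2401 + 0.543 = 0.7831 μm/a
ISO 9224: D(t) = r_corr · t^b with b = 0.667 (copper, B1)
  D(7) = 0.7831 × 7^0.667 = 0.7831 × 3.662 = 2.867 μm

D(7) = 2.87 μm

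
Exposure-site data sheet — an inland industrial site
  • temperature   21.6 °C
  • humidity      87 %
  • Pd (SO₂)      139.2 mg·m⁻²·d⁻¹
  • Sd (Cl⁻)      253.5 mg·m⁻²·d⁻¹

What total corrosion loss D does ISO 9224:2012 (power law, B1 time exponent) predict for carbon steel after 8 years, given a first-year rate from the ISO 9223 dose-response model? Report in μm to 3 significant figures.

carbon steel: T>10 °C ⇒ hinge -0.054·(21.6−10) = -0.6264
  SO₂ term: 1.77·139.2^0.52·exp(0.02·87-0.6264) = 70.19
  Sd branch = 0.102·Sd^0.62·e^(0.033·RH+0.04·T) = 132.2 μm/a
  sum: 70.19 + 132.2 → r_corr = 202.4 μm/a
Power-law: D(8) = r_corr · 8^0.523
  D(8) = 202.4 × 8^0.523 = 202.4 × 2.967 = 600.4 μm

D(8) = 600 μm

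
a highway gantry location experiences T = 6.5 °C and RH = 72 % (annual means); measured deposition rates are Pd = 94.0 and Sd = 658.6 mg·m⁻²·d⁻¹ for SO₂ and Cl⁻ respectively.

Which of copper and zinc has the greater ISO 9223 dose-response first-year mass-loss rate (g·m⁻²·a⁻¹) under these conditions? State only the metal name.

zinc

copper: f(T) = +0.126·(T−10) [T≤10 °C] = -0.4410
  sulphur-dioxide contribution → 0.7774 μm/a
  chloride contribution → 1.086 μm/a
  ⇒ r_corr(copper) = 1.863 μm/a
  mass loss = 1.863 μm/a × 8.96 g/cm³ = 16.69 g·m⁻²·a⁻¹
zinc: temperature factor f = +0.038·(-3.5) = -0.1330
  sulphur-dioxide contribution → 2.288 μm/a
  chloride contribution → 2.187 μm/a
  total first-year rate 4.474 μm/a
  mass loss = 4.474 μm/a × 7.14 g/cm³ = 31.95 g·m⁻²·a⁻¹
Ordering by g·m⁻²·a⁻¹: zinc (31.9) > copper (16.7)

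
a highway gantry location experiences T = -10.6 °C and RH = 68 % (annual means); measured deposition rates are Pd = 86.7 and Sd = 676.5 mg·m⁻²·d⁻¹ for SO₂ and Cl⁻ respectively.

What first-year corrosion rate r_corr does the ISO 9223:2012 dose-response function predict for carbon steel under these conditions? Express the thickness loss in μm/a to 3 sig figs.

carbon steel: f(T) = +0.150·(T−10) [T≤10 °C] = -3.0900
  SO₂ term: 1.77·86.7^0.52·exp(0.02·68-3.0900) = 3.195
  Cl⁻ term: 0.102·676.5^0.62·exp(0.033·68+0.04·-10.6) = 35.79
  sum: 3.195 + 35.79 → r_corr = 38.99 μm/a

r_corr = 39.0 μm/a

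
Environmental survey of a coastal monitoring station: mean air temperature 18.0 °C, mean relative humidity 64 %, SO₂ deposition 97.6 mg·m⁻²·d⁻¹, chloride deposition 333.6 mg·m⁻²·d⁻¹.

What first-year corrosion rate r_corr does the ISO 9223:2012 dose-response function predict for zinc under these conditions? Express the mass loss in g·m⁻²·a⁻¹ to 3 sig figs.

r_corr = 33.9 g·m⁻²·a⁻¹

zinc: temperature factor f = -0.071·(8.0) = -0.5680
  SO₂ term: 0.0129·97.6^0.44·exp(0.046·64-0.5680) = 1.042
  Sd branch = 0.0175·Sd^0.57·e^(0.008·RH+0.085·T) = 3.699 μm/a
  sum: 1.042 + 3.699 → r_corr = 4.741 μm/a
Convert to mass loss: 4.741 μm/a × 7.14 g/cm³ = 33.85 g·m⁻²·a⁻¹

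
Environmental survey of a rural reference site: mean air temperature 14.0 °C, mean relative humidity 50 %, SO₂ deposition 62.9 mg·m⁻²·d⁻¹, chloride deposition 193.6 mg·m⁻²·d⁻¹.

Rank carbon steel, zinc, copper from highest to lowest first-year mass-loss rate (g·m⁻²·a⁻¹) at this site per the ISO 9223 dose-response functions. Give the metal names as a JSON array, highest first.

carbon steel: f(T) = -0.054·(T−10) [T>10 °C] = -0.2160
  Pd branch = 1.77·Pd^0.52·e^(0.02·RH+f) = 33.4 μm/a
  Sd branch = 0.102·Sd^0.62·e^(0.033·RH+0.04·T) = 24.34 μm/a
  sum: 33.4 + 24.34 → r_corr = 57.74 μm/a
  mass loss = 57.74 μm/a × 7.85 g/cm³ = 453.2 g·m⁻²·a⁻¹
zinc: temperature factor f = -0.071·(4.0) = -0.2840
  SO₂ term: 0.0129·62.9^0.44·exp(0.046·50-0.2840) = 0.5991
  Sd branch = 0.0175·Sd^0.57·e^(0.008·RH+0.085·T) = 1.726 μm/a
  sum: 0.5991 + 1.726 → r_corr = 2.325 μm/a
  mass loss = 2.325 μm/a × 7.14 g/cm³ = 16.6 g·m⁻²·a⁻¹
copper: T>10 °C ⇒ hinge -0.080·(14.0−10) = -0.3200
  SO₂ term: 0.0053·62.9^0.26·exp(0.059·50-0.3200) = 0.2158
  Cl⁻ term: 0.01025·193.6^0.27·exp(0.036·50+0.049·14.0) = 0.5103
  sum: 0.2158 + 0.5103 → r_corr = 0.7262 μm/a
  mass loss = 0.7262 μm/a × 8.96 g/cm³ = 6.506 g·m⁻²·a⁻¹
Ordering by g·m⁻²·a⁻¹: carbon steel (453) > zinc (16.6) > copper (6.51)

["carbon steel", "zinc", "copper"]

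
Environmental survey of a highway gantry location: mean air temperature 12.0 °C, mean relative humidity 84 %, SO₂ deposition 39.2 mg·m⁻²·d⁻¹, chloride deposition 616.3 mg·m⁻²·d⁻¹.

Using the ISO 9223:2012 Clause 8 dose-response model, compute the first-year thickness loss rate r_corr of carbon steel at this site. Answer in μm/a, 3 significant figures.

r_corr = 199 μm/a

carbon steel: temperature factor f = -0.054·(2.0) = -0.1080
  sulphur-dioxide contribution → 57.44 μm/a
  chloride contribution → 141.4 μm/a
  total first-year rate 198.9 μm/a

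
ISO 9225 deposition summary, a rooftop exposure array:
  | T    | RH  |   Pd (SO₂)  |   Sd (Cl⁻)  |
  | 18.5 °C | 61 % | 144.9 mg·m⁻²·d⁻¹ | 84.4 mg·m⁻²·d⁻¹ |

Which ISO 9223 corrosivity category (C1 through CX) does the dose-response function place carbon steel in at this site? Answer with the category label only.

carbon steel: temperature factor f = -0.054·(8.5) = -0.4590
  sulphur-dioxide contribution → 50.38 μm/a
  chloride contribution → 25.03 μm/a
  ⇒ r_corr(carbon steel) = 75.41 μm/a
ISO 9223 Table 2 (carbon steel): 50 < 75.4 ≤ 80 μm/a ⇒ C4

C4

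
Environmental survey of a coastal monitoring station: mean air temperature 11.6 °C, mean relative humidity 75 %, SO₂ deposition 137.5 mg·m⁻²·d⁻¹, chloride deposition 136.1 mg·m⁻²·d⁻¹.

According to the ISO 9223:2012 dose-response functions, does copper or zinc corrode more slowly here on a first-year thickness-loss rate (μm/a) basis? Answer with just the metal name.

copper

copper: temperature factor f = -0.080·(1.6) = -0.1280
  sulphur-dioxide contribution → 1.401 μm/a
  chloride contribution → 1.015 μm/a
  ⇒ r_corr(copper) = 2.416 μm/a
zinc: temperature factor f = -0.071·(1.6) = -0.1136
  sulphur-dioxide contribution → 3.165 μm/a
  chloride contribution → 1.406 μm/a
  total first-year rate 4.572 μm/a
Ordering by μm/a: zinc (4.57) > copper (2.42)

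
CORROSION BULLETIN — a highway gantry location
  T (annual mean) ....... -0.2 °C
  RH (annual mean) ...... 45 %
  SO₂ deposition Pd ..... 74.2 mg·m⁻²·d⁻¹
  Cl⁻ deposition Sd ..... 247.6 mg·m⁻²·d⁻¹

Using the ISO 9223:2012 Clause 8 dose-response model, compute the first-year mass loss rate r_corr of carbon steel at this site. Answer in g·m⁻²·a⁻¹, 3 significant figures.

r_corr = 176 g·m⁻²·a⁻¹

carbon steel: T≤10 °C ⇒ hinge +0.150·(-0.2−10) = -1.5300
  sulphur-dioxide contribution → 8.851 μm/a
  chloride contribution → 13.62 μm/a
  total first-year rate 22.47 μm/a
Convert to mass loss: 22.47 μm/a × 7.85 g/cm³ = 176.4 g·m⁻²·a⁻¹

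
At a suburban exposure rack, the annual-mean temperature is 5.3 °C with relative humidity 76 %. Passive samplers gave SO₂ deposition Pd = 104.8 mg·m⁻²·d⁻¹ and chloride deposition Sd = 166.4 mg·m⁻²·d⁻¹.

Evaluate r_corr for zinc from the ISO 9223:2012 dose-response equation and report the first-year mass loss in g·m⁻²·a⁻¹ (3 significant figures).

r_corr = 26.3 g·m⁻²·a⁻¹

zinc: f(T) = +0.038·(T−10) [T≤10 °C] = -0.1786
  Pd branch = 0.0129·Pd^0.44·e^(0.046·RH+f) = 2.756 μm/a
  Sd branch = 0.0175·Sd^0.57·e^(0.008·RH+0.085·T) = 0.9307 μm/a
  r_corr = 2.756 + 0.9307 = 3.687 μm/a
Convert to mass loss: 3.687 μm/a × 7.14 g/cm³ = 26.32 g·m⁻²·a⁻¹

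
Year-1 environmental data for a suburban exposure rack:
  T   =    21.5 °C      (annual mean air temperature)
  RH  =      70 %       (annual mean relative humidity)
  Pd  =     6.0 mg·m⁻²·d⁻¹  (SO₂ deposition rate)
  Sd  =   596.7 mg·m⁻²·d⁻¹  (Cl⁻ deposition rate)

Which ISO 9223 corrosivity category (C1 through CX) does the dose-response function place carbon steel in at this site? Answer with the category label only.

carbon steel: temperature factor f = -0.054·(11.5) = -0.6210
  Pd branch = 1.77·Pd^0.52·e^(0.02·RH+f) = 9.793 μm/a
  Sd branch = 0.102·Sd^0.62·e^(0.033·RH+0.04·T) = 127.7 μm/a
  sum: 9.793 + 127.7 → r_corr = 137.5 μm/a
138 μm/a falls in (80, 200] for carbon steel → category C5

C5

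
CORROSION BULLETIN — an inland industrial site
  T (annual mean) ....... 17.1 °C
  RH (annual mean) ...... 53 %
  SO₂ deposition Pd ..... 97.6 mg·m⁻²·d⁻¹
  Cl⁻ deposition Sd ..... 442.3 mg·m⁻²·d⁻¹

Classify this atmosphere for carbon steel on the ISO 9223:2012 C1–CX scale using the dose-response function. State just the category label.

carbon steel: f(T) = -0.054·(T−10) [T>10 °C] = -0.3834
  sulphur-dioxide contribution → 37.7 μm/a
  chloride contribution → 50.77 μm/a
  total first-year rate 88.47 μm/a
88.5 μm/a falls in (80, 200] for carbon steel → category C5

C5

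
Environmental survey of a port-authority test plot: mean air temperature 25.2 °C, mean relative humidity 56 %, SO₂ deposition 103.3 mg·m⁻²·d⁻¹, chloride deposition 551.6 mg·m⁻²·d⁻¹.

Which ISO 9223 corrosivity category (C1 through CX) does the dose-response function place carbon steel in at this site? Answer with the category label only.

carbon steel: T>10 °C ⇒ hinge -0.054·(25.2−10) = -0.8208
  SO₂ term: 1.77·103.3^0.52·exp(0.02·56-0.8208) = 26.62
  Cl⁻ term: 0.102·551.6^0.62·exp(0.033·56+0.04·25.2) = 88.87
  r_corr = 26.62 + 88.87 = 115.5 μm/a
115 μm/a falls in (80, 200] for carbon steel → category C5

C5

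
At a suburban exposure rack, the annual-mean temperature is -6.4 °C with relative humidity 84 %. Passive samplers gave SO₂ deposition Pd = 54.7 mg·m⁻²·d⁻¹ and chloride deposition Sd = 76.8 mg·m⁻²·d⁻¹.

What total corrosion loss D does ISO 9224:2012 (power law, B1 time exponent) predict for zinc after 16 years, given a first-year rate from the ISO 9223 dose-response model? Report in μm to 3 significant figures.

zinc: f(T) = +0.038·(T−10) [T≤10 °C] = -0.6232
  Pd branch = 0.0129·Pd^0.44·e^(0.046·RH+f) = 1.918 μm/a
  Sd branch = 0.0175·Sd^0.57·e^(0.008·RH+0.085·T) = 0.2362 μm/a
  sum: 1.918 + 0.2362 → r_corr = 2.154 μm/a
Power-law: D(16) = r_corr · 16^0.813
  D(16) = 2.154 × 16^0.813 = 2.154 × 9.527 = 20.52 μm

D(16) = 20.5 μm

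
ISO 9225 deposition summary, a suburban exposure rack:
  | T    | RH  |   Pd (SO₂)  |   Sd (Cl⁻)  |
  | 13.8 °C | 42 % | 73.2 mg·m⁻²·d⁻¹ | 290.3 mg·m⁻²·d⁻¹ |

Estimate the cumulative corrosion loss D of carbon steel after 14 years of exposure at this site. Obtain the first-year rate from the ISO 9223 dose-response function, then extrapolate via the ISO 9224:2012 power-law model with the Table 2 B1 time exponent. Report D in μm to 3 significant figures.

D(14) = 219 μm

carbon steel: T>10 °C ⇒ hinge -0.054·(13.8−10) = -0.2052
  SO₂ term: 1.77·73.2^0.52·exp(0.02·42-0.2052) = 31.13
  Sd branch = 0.102·Sd^0.62·e^(0.033·RH+0.04·T) = 23.84 μm/a
  r_corr = 31.13 + 23.84 = 54.97 μm/a
Power-law: D(14) = r_corr · 14^0.523
  D(14) = 54.97 × 14^0.523 = 54.97 × 3.976 = 218.5 μm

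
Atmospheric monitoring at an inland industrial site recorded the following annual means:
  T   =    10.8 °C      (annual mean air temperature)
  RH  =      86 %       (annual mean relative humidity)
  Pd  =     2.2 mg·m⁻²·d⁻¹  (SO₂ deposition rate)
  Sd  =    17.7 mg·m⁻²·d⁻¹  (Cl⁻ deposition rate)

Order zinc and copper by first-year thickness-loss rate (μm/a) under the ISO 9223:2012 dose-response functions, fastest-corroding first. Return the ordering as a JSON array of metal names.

["copper", "zinc"]

zinc: T>10 °C ⇒ hinge -0.071·(10.8−10) = -0.0568
  SO₂ term: 0.0129·2.2^0.44·exp(0.046·86-0.0568) = 0.9009
  Sd branch = 0.0175·Sd^0.57·e^(0.008·RH+0.085·T) = 0.4486 μm/a
  sum: 0.9009 + 0.4486 → r_corr = 1.349 μm/a
copper: f(T) = -0.080·(T−10) [T>10 °C] = -0.0640
  Pd branch = 0.0053·Pd^0.26·e^(0.059·RH+f) = 0.9753 μm/a
  Cl⁻ term: 0.01025·17.7^0.27·exp(0.036·86+0.049·10.8) = 0.8358
  r_corr = 0.9753 + 0.8358 = 1.811 μm/a
Ordering by μm/a: copper (1.81) > zinc (1.35)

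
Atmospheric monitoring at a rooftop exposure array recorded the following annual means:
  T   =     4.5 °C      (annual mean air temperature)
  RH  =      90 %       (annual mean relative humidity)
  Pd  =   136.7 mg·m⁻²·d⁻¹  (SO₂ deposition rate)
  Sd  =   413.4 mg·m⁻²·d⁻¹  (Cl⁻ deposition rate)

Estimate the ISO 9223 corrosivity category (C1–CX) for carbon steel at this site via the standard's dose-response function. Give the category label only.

C5

carbon steel: f(T) = +0.150·(T−10) [T≤10 °C] = -0.8250
  sulphur-dioxide contribution → 60.54 μm/a
  chloride contribution → 99.72 μm/a
  ⇒ r_corr(carbon steel) = 160.3 μm/a
Category bounds: 80…200 μm/a bracket r_corr ⇒ C5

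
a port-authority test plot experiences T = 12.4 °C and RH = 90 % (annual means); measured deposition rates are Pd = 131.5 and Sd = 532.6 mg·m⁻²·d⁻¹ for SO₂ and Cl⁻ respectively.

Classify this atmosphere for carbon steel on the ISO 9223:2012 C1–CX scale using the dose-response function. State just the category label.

CX

carbon steel: f(T) = -0.054·(T−10) [T>10 °C] = -0.1296
  sulphur-dioxide contribution → 118.9 μm/a
  chloride contribution → 160 μm/a
  total first-year rate 279 μm/a
Category bounds: 200…700 μm/a bracket r_corr ⇒ CX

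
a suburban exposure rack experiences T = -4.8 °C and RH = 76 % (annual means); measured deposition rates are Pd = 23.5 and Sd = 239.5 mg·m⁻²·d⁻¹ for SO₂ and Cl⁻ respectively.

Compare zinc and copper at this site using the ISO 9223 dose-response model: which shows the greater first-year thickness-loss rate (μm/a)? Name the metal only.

zinc: f(T) = +0.038·(T−10) [T≤10 °C] = -0.5624
  Pd branch = 0.0129·Pd^0.44·e^(0.046·RH+f) = 0.9725 μm/a
  Cl⁻ term: 0.0175·239.5^0.57·exp(0.008·76+0.085·-4.8) = 0.4854
  r_corr = 0.9725 + 0.4854 = 1.458 μm/a
copper: T≤10 °C ⇒ hinge +0.126·(-4.8−10) = -1.8648
  SO₂ term: 0.0053·23.5^0.26·exp(0.059·76-1.8648) = 0.1653
  Sd branch = 0.01025·Sd^0.27·e^(0.036·RH+0.049·T) = 0.5486 μm/a
  r_corr = 0.1653 + 0.5486 = 0.7138 μm/a
Ordering by μm/a: zinc (1.46) > copper (0.714)

zinc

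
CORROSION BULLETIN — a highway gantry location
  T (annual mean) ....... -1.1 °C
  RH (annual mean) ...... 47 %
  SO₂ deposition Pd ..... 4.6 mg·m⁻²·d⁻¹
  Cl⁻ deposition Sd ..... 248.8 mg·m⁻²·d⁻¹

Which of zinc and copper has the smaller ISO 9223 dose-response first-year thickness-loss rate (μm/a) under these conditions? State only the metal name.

copper

zinc: f(T) = +0.038·(T−10) [T≤10 °C] = -0.4218
  Pd branch = 0.0129·Pd^0.44·e^(0.046·RH+f) = 0.1439 μm/a
  Cl⁻ term: 0.0175·248.8^0.57·exp(0.008·47+0.085·-1.1) = 0.5387
  r_corr = 0.1439 + 0.5387 = 0.6826 μm/a
copper: f(T) = +0.126·(T−10) [T≤10 °C] = -1.3986
  SO₂ term: 0.0053·4.6^0.26·exp(0.059·47-1.3986) = 0.03115
  Sd branch = 0.01025·Sd^0.27·e^(0.036·RH+0.049·T) = 0.2339 μm/a
  r_corr = 0.03115 + 0.2339 = 0.265 μm/a
Ordering by μm/a: zinc (0.683) > copper (0.265)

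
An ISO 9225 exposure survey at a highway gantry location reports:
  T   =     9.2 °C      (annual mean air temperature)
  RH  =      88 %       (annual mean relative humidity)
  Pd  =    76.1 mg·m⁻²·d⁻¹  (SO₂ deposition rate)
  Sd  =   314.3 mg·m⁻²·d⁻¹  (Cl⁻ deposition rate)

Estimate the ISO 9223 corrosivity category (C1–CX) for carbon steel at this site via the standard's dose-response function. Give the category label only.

carbon steel: f(T) = +0.150·(T−10) [T≤10 °C] = -0.1200
  sulphur-dioxide contribution → 86.8 μm/a
  chloride contribution → 95.05 μm/a
  ⇒ r_corr(carbon steel) = 181.9 μm/a
Category bounds: 80…200 μm/a bracket r_corr ⇒ C5

C5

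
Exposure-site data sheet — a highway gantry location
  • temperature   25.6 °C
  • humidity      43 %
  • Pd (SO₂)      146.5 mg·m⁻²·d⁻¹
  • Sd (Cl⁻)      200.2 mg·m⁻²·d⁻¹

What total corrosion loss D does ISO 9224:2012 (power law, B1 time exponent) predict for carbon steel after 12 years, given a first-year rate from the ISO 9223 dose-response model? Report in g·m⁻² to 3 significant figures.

D(12) = 1.60e+03 g·m⁻²

carbon steel: temperature factor f = -0.054·(15.6) = -0.8424
  Pd branch = 1.77·Pd^0.52·e^(0.02·RH+f) = 24.09 μm/a
  Sd branch = 0.102·Sd^0.62·e^(0.033·RH+0.04·T) = 31.37 μm/a
  sum: 24.09 + 31.37 → r_corr = 55.46 μm/a
ISO 9224: D(t) = r_corr · t^b with b = 0.523 (carbon steel, B1)
  D(12) = 55.46 × 12^0.523 = 55.46 × 3.668 = 203.4 μm
  Mass loss = 203.4 μm × 7.85 g/cm³ = 1597 g·m⁻²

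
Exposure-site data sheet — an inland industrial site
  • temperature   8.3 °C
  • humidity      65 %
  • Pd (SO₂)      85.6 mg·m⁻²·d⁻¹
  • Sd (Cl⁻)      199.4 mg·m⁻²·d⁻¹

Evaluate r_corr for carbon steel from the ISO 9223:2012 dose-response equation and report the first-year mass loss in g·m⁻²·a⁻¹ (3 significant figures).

r_corr = 654 g·m⁻²·a⁻¹

carbon steel: f(T) = +0.150·(T−10) [T≤10 °C] = -0.2550
  SO₂ term: 1.77·85.6^0.52·exp(0.02·65-0.2550) = 50.9
  Sd branch = 0.102·Sd^0.62·e^(0.033·RH+0.04·T) = 32.37 μm/a
  r_corr = 50.9 + 32.37 = 83.27 μm/a
Convert to mass loss: 83.27 μm/a × 7.85 g/cm³ = 653.7 g·m⁻²·a⁻¹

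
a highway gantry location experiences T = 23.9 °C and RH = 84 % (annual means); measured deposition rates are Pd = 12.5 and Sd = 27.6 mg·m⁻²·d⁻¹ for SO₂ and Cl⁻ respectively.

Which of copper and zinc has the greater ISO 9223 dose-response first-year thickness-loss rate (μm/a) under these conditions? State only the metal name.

copper: f(T) = -0.080·(T−10) [T>10 °C] = -1.1120
  Pd branch = 0.0053·Pd^0.26·e^(0.059·RH+f) = 0.4774 μm/a
  Sd branch = 0.01025·Sd^0.27·e^(0.036·RH+0.049·T) = 1.666 μm/a
  r_corr = 0.4774 + 1.666 = 2.143 μm/a
zinc: T>10 °C ⇒ hinge -0.071·(23.9−10) = -0.9869
  Pd branch = 0.0129·Pd^0.44·e^(0.046·RH+f) = 0.6962 μm/a
  Sd branch = 0.0175·Sd^0.57·e^(0.008·RH+0.085·T) = 1.732 μm/a
  sum: 0.6962 + 1.732 → r_corr = 2.428 μm/a
Ordering by μm/a: zinc (2.43) > copper (2.14)

zinc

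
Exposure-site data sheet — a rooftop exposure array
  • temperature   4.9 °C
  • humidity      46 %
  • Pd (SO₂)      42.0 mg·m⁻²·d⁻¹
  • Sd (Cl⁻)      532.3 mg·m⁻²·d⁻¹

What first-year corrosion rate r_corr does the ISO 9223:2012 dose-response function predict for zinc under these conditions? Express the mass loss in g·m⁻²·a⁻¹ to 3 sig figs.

zinc: T≤10 °C ⇒ hinge +0.038·(4.9−10) = -0.1938
  SO₂ term: 0.0129·42.0^0.44·exp(0.046·46-0.1938) = 0.4567
  Sd branch = 0.0175·Sd^0.57·e^(0.008·RH+0.085·T) = 1.373 μm/a
  r_corr = 0.4567 + 1.373 = 1.83 μm/a
Convert to mass loss: 1.83 μm/a × 7.14 g/cm³ = 13.06 g·m⁻²·a⁻¹

r_corr = 13.1 g·m⁻²·a⁻¹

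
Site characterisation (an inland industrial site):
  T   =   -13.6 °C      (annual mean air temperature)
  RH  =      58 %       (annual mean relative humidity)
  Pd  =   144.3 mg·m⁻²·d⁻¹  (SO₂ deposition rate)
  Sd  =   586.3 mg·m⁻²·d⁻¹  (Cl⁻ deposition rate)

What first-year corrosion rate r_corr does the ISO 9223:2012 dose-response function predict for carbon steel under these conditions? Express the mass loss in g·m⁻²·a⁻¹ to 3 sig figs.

r_corr = 181 g·m⁻²·a⁻¹

carbon steel: temperature factor f = +0.150·(-23.6) = -3.5400
  SO₂ term: 1.77·144.3^0.52·exp(0.02·58-3.5400) = 2.174
  Cl⁻ term: 0.102·586.3^0.62·exp(0.033·58+0.04·-13.6) = 20.88
  r_corr = 2.174 + 20.88 = 23.06 μm/a
Convert to mass loss: 23.06 μm/a × 7.85 g/cm³ = 181 g·m⁻²·a⁻¹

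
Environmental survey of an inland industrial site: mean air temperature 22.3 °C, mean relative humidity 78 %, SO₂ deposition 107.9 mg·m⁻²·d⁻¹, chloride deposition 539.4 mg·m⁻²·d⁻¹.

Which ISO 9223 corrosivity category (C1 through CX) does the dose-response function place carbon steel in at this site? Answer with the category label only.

carbon steel: T>10 °C ⇒ hinge -0.054·(22.3−10) = -0.6642
  SO₂ term: 1.77·107.9^0.52·exp(0.02·78-0.6642) = 49.45
  Cl⁻ term: 0.102·539.4^0.62·exp(0.033·78+0.04·22.3) = 161.3
  sum: 49.45 + 161.3 → r_corr = 210.8 μm/a
ISO 9223 Table 2 (carbon steel): 200 < 211 ≤ 700 μm/a ⇒ CX

CX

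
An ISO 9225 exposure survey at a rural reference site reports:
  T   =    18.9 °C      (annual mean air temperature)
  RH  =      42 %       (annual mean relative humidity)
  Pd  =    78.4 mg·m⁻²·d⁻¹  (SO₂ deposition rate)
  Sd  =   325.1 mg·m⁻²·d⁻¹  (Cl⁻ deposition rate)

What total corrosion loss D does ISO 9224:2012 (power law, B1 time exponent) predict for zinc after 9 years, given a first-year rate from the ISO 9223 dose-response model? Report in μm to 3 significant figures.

D(9) = 21.6 μm

zinc: temperature factor f = -0.071·(8.9) = -0.6319
  Pd branch = 0.0129·Pd^0.44·e^(0.046·RH+f) = 0.3226 μm/a
  Cl⁻ term: 0.0175·325.1^0.57·exp(0.008·42+0.085·18.9) = 3.3
  r_corr = 0.3226 + 3.3 = 3.623 μm/a
ISO 9224: D(t) = r_corr · t^b with b = 0.813 (zinc, B1)
  D(9) = 3.623 × 9^0.813 = 3.623 × 5.968 = 21.62 μm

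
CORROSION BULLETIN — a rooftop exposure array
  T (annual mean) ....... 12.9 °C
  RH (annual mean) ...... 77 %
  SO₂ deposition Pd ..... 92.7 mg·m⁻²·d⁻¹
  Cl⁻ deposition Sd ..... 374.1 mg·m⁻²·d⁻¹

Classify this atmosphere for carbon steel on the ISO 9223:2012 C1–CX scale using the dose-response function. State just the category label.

carbon steel: f(T) = -0.054·(T−10) [T>10 °C] = -0.1566
  sulphur-dioxide contribution → 74.41 μm/a
  chloride contribution → 85.41 μm/a
  total first-year rate 159.8 μm/a
160 μm/a falls in (80, 200] for carbon steel → category C5

C5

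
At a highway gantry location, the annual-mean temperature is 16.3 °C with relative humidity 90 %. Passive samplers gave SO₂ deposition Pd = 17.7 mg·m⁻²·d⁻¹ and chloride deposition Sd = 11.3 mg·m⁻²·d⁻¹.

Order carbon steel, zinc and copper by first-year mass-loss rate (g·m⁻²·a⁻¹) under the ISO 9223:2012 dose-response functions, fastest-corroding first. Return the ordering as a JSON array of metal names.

carbon steel: temperature factor f = -0.054·(6.3) = -0.3402
  Pd branch = 1.77·Pd^0.52·e^(0.02·RH+f) = 33.95 μm/a
  Cl⁻ term: 0.102·11.3^0.62·exp(0.033·90+0.04·16.3) = 17.16
  sum: 33.95 + 17.16 → r_corr = 51.12 μm/a
  mass loss = 51.12 μm/a × 7.85 g/cm³ = 401.3 g·m⁻²·a⁻¹
zinc: temperature factor f = -0.071·(6.3) = -0.4473
  SO₂ term: 0.0129·17.7^0.44·exp(0.046·90-0.4473) = 1.834
  Sd branch = 0.0175·Sd^0.57·e^(0.008·RH+0.085·T) = 0.5724 μm/a
  sum: 1.834 + 0.5724 → r_corr = 2.406 μm/a
  mass loss = 2.406 μm/a × 7.14 g/cm³ = 17.18 g·m⁻²·a⁻¹
copper: f(T) = -0.080·(T−10) [T>10 °C] = -0.5040
  SO₂ term: 0.0053·17.7^0.26·exp(0.059·90-0.5040) = 1.368
  Cl⁻ term: 0.01025·11.3^0.27·exp(0.036·90+0.049·16.3) = 1.12
  sum: 1.368 + 1.12 → r_corr = 2.487 μm/a
  mass loss = 2.487 μm/a × 8.96 g/cm³ = 22.29 g·m⁻²·a⁻¹
Ordering by g·m⁻²·a⁻¹: carbon steel (401) > copper (22.3) > zinc (17.2)

["carbon steel", "copper", "zinc"]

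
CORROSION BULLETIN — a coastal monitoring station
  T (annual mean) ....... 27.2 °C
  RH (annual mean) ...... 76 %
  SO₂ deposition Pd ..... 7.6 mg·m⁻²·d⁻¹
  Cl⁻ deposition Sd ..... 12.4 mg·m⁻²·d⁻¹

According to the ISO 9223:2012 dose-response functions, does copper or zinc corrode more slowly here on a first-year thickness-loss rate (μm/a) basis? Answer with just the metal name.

copper

copper: temperature factor f = -0.080·(17.2) = -1.3760
  SO₂ term: 0.0053·7.6^0.26·exp(0.059·76-1.3760) = 0.2009
  Sd branch = 0.01025·Sd^0.27·e^(0.036·RH+0.049·T) = 1.183 μm/a
  sum: 0.2009 + 1.183 → r_corr = 1.384 μm/a
zinc: f(T) = -0.071·(T−10) [T>10 °C] = -1.2212
  SO₂ term: 0.0129·7.6^0.44·exp(0.046·76-1.2212) = 0.3063
  Sd branch = 0.0175·Sd^0.57·e^(0.008·RH+0.085·T) = 1.363 μm/a
  r_corr = 0.3063 + 1.363 = 1.669 μm/a
Ordering by μm/a: zinc (1.67) > copper (1.38)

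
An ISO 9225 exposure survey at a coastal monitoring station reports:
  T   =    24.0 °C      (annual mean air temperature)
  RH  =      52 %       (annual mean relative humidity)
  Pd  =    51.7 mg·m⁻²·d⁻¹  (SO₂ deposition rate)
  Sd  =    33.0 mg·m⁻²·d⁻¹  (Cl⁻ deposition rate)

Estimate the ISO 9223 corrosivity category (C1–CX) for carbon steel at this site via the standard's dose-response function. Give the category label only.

carbon steel: T>10 °C ⇒ hinge -0.054·(24.0−10) = -0.7560
  Pd branch = 1.77·Pd^0.52·e^(0.02·RH+f) = 18.29 μm/a
  Sd branch = 0.102·Sd^0.62·e^(0.033·RH+0.04·T) = 12.95 μm/a
  sum: 18.29 + 12.95 → r_corr = 31.24 μm/a
ISO 9223 Table 2 (carbon steel): 25 < 31.2 ≤ 50 μm/a ⇒ C3

C3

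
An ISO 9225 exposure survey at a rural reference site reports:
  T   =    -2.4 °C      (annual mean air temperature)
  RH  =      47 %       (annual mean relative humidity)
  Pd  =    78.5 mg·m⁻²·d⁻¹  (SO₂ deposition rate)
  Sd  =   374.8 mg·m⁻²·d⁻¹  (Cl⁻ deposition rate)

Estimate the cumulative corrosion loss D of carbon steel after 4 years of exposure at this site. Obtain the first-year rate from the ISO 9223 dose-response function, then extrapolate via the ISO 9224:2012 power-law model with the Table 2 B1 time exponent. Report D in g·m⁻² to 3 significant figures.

carbon steel: f(T) = +0.150·(T−10) [T≤10 °C] = -1.8600
  SO₂ term: 1.77·78.5^0.52·exp(0.02·47-1.8600) = 6.82
  Cl⁻ term: 0.102·374.8^0.62·exp(0.033·47+0.04·-2.4) = 17.23
  sum: 6.82 + 17.23 → r_corr = 24.05 μm/a
ISO 9224: D(t) = r_corr · t^b with b = 0.523 (carbon steel, B1)
  D(4) = 24.05 × 4^0.523 = 24.05 × 2.065 = 49.65 μm
  Mass loss = 49.65 μm × 7.85 g/cm³ = 389.8 g·m⁻²

D(4) = 390 g·m⁻²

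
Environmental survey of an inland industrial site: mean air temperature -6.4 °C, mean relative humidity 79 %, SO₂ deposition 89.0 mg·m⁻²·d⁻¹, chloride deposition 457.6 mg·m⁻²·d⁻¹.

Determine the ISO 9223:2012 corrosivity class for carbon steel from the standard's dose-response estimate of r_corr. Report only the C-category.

carbon steel: T≤10 °C ⇒ hinge +0.150·(-6.4−10) = -2.4600
  sulphur-dioxide contribution → 7.577 μm/a
  chloride contribution → 47.77 μm/a
  ⇒ r_corr(carbon steel) = 55.34 μm/a
Category bounds: 50…80 μm/a bracket r_corr ⇒ C4

C4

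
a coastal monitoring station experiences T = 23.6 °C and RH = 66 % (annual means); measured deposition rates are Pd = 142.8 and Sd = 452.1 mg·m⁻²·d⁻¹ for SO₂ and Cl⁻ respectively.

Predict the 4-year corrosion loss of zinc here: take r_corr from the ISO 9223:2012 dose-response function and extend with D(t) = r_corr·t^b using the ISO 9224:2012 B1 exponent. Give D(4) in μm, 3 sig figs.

zinc: f(T) = -0.071·(T−10) [T>10 °C] = -0.9656
  Pd branch = 0.0129·Pd^0.44·e^(0.046·RH+f) = 0.9075 μm/a
  Sd branch = 0.0175·Sd^0.57·e^(0.008·RH+0.085·T) = 7.195 μm/a
  r_corr = 0.9075 + 7.195 = 8.102 μm/a
ISO 9224: D(t) = r_corr · t^b with b = 0.813 (zinc, B1)
  D(4) = 8.102 × 4^0.813 = 8.102 × 3.087 = 25.01 μm

D(4) = 25.0 μm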